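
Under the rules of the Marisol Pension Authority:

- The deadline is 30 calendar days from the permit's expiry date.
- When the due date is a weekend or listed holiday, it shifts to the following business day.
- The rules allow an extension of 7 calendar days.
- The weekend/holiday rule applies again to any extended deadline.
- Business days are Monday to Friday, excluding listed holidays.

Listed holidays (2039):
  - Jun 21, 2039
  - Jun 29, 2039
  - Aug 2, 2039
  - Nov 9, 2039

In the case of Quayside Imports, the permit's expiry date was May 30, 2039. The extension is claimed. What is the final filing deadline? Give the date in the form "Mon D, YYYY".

30 calendar days after May 30, 2039 is Jun 29, 2039.
Jun 29, 2039 falls on a listed holiday. Rolling to the next business day gives Jun 30, 2039, a Thursday.
The 7-calendar-day extension moves the deadline from Jun 30, 2039 to Jul 7, 2039.
Jul 7, 2039 falls on a Thursday, which is a business day, so no adjustment is needed.
Final deadline: Jul 7, 2039.

Jul 7, 2039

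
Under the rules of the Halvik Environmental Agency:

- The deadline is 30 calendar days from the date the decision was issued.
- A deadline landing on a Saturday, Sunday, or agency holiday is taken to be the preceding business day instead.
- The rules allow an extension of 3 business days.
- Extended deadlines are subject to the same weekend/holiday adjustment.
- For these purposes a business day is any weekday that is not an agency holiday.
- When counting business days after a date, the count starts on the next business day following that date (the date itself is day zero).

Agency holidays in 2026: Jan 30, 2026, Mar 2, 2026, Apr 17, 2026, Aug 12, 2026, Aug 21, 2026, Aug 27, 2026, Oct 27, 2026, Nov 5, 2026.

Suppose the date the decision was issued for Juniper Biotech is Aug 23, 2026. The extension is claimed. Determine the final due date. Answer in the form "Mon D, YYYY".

From Aug 23, 2026, 30 calendar days later is Sep 22, 2026.
Sep 22, 2026 (Tuesday) is already a business day.
Counting 3 further business days from Sep 22, 2026 reaches Sep 25, 2026.
Since Sep 25, 2026 is a Friday and not a holiday, the date is unchanged.
Final deadline: Sep 25, 2026.

Sep 25, 2026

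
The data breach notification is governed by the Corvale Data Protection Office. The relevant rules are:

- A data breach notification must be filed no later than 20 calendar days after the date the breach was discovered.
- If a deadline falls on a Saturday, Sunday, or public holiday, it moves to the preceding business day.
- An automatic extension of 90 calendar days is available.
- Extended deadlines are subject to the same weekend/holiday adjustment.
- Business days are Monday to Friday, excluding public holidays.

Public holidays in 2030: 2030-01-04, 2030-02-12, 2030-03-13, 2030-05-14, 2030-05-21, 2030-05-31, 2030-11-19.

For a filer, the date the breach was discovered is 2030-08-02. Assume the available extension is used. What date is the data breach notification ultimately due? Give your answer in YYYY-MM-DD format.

2030-11-20

Adding 20 calendar days to 2030-08-02 gives 2030-08-22.
2030-08-22 falls on a Thursday, which is a business day, so no adjustment is needed.
The 90-calendar-day extension moves the deadline from 2030-08-22 to 2030-11-20.
Since 2030-11-20 is a Wednesday and not a holiday, the date is unchanged.
So the filing is due 2030-11-20.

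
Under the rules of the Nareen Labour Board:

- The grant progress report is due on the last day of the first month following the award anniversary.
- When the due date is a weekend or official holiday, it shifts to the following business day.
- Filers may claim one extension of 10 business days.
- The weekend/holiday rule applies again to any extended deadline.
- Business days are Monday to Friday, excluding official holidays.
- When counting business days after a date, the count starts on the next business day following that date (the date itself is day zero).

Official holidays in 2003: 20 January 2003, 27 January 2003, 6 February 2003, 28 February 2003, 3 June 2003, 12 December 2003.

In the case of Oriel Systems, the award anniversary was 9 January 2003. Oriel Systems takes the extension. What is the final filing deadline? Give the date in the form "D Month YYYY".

17 March 2003

1 month after 9 January 2003 falls in February 2003; the last day of that month is 28 February 2003.
28 February 2003 is a listed holiday; the next business day is 3 March 2003 (Monday).
Applying the 10-business-day extension: 10 business days after 3 March 2003 is 17 March 2003.
17 March 2003 falls on a Monday, which is a business day, so no adjustment is needed.
Final deadline: 17 March 2003.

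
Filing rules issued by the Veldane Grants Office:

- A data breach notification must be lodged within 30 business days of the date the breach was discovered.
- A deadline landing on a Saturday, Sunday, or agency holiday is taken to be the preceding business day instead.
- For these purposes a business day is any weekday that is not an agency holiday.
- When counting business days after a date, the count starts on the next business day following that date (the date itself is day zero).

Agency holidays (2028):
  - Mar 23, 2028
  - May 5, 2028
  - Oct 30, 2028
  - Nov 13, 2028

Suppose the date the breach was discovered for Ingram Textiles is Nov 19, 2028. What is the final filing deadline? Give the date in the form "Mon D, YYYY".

Dec 29, 2028

30 business days after Nov 19, 2028, excluding weekends and holidays, is Dec 29, 2028.
Since Dec 29, 2028 is a Friday and not a holiday, the date is unchanged.
Deadline: Dec 29, 2028.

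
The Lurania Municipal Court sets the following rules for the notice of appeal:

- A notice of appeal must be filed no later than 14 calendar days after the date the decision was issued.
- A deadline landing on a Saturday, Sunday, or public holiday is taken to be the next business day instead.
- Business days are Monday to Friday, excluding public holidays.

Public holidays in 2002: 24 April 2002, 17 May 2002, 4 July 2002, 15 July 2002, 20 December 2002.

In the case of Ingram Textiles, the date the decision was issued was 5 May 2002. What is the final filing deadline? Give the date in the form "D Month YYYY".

20 May 2002

Trigger date 5 May 2002 + 14 calendar days = 19 May 2002.
Because 19 May 2002 is a Sunday, the deadline becomes 20 May 2002 (Monday).
Deadline: 20 May 2002.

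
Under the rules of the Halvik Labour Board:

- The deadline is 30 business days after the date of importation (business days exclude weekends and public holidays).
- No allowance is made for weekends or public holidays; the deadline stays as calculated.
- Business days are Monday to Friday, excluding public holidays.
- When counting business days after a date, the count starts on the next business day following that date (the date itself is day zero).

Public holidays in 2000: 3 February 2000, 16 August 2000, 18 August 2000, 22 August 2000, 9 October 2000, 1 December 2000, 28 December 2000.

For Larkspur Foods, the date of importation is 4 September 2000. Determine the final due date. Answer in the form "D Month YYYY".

Starting the day after 4 September 2000 and counting 30 business days lands on 17 October 2000.
No adjustment is made for weekends or holidays, so 17 October 2000 stands.
So the filing is due 17 October 2000.

17 October 2000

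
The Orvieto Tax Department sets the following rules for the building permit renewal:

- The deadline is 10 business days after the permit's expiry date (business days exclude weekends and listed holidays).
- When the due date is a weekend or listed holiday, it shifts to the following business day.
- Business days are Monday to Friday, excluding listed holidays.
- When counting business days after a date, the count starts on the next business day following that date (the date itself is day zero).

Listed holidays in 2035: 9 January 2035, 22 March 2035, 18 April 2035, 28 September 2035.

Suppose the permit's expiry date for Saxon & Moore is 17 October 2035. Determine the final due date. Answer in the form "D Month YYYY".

Counting 10 business days after 17 October 2035 (skipping weekends and listed holidays) reaches 31 October 2035.
Since 31 October 2035 is a Wednesday and not a holiday, the date is unchanged.
So the filing is due 31 October 2035.

31 October 2035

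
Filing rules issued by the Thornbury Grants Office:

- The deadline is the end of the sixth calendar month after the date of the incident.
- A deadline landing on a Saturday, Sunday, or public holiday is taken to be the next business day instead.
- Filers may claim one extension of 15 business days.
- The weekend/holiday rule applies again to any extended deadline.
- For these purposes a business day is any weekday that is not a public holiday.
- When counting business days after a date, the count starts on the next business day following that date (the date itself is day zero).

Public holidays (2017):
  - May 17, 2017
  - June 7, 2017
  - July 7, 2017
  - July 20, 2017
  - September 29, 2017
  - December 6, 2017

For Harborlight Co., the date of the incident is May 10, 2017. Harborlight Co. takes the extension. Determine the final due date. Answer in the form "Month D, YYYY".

The sixth month after May 10, 2017 is November 2017, whose last day is November 30, 2017.
Since November 30, 2017 is a Thursday and not a holiday, the date is unchanged.
The 15-business-day extension runs from November 30, 2017 to December 22, 2017.
December 22, 2017 is a Friday and not a listed holiday, so it stands.
Deadline: December 22, 2017.

December 22, 2017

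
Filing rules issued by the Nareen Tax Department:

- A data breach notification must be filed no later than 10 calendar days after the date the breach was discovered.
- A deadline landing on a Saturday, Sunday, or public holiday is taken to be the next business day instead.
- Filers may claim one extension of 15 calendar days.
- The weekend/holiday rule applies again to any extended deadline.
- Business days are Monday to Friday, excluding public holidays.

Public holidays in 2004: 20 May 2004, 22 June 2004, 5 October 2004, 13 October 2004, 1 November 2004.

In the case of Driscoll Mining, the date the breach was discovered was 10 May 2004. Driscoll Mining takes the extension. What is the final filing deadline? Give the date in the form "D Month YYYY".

Trigger date 10 May 2004 + 10 calendar days = 20 May 2004.
20 May 2004 falls on a listed holiday. Rolling to the next business day gives 21 May 2004, a Friday.
Add the 15 calendar-day extension to 21 May 2004: 5 June 2004.
5 June 2004 is a Saturday; the next business day is 7 June 2004 (Monday).
The final due date is 7 June 2004.

7 June 2004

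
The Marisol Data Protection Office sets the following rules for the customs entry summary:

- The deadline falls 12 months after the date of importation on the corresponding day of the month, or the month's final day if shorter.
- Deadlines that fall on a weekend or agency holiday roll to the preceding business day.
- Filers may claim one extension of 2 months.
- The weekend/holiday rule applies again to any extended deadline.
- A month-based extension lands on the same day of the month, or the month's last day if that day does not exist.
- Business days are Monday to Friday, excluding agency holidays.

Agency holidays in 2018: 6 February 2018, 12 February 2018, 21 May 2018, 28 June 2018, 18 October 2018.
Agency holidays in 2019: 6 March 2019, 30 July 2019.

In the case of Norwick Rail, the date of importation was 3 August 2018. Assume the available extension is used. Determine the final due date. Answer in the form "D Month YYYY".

2 October 2019

12 months after 3 August 2018, on the same day of the month, is 3 August 2019.
3 August 2019 is a Saturday, so it moves to the preceding business day, 2 August 2019 (Friday).
The 2 months extension carries 2 August 2019 to 2 October 2019.
2 October 2019 falls on a Wednesday, which is a business day, so no adjustment is needed.
So the filing is due 2 October 2019.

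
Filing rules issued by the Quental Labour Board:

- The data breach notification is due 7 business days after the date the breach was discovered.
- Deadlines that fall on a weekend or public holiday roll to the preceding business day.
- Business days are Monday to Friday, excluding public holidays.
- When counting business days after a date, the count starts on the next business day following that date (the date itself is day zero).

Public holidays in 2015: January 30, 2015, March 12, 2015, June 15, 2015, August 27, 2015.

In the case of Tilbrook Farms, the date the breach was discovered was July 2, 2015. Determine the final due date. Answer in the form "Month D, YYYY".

July 13, 2015

Counting 7 business days after July 2, 2015 (skipping weekends and listed holidays) reaches July 13, 2015.
July 13, 2015 falls on a Monday, which is a business day, so no adjustment is needed.
Final deadline: July 13, 2015.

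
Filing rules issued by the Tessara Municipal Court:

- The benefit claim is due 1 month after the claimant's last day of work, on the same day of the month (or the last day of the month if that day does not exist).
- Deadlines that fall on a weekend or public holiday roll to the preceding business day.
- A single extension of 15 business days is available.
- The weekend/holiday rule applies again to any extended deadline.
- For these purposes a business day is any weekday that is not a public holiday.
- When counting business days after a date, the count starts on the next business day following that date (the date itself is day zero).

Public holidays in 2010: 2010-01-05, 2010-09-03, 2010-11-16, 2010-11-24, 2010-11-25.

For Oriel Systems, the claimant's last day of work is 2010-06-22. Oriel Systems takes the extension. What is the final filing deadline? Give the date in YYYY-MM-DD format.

Moving 1 month forward from 2010-06-22 on the corresponding day gives 2010-07-22.
2010-07-22 is a Thursday and not a listed holiday, so it stands.
Counting 15 further business days from 2010-07-22 reaches 2010-08-12.
Since 2010-08-12 is a Thursday and not a holiday, the date is unchanged.
Final deadline: 2010-08-12.

2010-08-12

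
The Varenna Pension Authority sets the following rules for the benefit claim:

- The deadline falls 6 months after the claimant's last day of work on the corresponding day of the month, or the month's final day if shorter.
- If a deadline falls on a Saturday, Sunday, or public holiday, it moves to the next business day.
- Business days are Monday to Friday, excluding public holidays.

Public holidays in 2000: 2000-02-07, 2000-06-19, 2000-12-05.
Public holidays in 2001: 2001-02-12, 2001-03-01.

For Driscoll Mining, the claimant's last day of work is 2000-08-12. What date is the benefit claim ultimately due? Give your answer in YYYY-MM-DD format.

2001-02-13

6 months after 2000-08-12, on the same day of the month, is 2001-02-12.
2001-02-12 falls on a listed holiday. Rolling to the next business day gives 2001-02-13, a Tuesday.
The final due date is 2001-02-13.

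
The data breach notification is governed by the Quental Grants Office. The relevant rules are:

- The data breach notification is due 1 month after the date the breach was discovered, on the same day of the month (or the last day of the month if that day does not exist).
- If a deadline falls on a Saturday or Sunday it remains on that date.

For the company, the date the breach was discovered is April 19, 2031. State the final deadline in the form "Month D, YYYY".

May 19, 2031

Moving 1 month forward from April 19, 2031 on the corresponding day gives May 19, 2031.
May 19, 2031 falls on a Monday. The rules make no weekend/holiday allowance, so it remains May 19, 2031.
Final deadline: May 19, 2031.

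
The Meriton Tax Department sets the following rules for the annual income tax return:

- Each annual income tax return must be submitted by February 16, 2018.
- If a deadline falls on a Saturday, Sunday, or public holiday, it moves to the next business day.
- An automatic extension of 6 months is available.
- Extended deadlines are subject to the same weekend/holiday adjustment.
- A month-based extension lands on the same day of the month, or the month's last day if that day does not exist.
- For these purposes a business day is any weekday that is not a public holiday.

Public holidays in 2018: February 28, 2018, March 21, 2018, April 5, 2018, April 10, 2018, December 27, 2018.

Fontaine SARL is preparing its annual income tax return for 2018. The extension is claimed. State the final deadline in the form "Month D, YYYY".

The statutory due date is February 16, 2018.
February 16, 2018 (Friday) is already a business day.
The 6 months extension carries February 16, 2018 to August 16, 2018.
August 16, 2018 (Thursday) is already a business day.
Deadline: August 16, 2018.

August 16, 2018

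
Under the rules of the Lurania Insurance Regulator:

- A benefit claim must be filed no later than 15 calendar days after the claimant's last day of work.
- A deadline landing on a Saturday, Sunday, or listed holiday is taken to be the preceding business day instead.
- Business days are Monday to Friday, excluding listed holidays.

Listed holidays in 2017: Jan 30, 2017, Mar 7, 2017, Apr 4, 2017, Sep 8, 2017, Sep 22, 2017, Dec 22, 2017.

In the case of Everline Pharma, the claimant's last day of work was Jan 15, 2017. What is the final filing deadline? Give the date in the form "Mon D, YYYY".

Jan 27, 2017

Adding 15 calendar days to Jan 15, 2017 gives Jan 30, 2017.
Jan 30, 2017 falls on a listed holiday. Rolling to the preceding business day gives Jan 27, 2017, a Friday.
The final due date is Jan 27, 2017.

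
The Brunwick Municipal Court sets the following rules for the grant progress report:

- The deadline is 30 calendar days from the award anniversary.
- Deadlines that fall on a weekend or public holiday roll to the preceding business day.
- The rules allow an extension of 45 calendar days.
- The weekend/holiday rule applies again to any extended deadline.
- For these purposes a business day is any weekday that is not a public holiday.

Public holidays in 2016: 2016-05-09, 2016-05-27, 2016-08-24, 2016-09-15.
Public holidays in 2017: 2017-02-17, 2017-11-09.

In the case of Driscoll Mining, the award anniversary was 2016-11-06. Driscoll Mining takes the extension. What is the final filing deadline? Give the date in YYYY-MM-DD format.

2017-01-20

From 2016-11-06, 30 calendar days later is 2016-12-06.
2016-12-06 falls on a Tuesday, which is a business day, so no adjustment is needed.
With the 45-day extension, 2016-12-06 becomes 2017-01-20.
2017-01-20 falls on a Friday, which is a business day, so no adjustment is needed.
Deadline: 2017-01-20.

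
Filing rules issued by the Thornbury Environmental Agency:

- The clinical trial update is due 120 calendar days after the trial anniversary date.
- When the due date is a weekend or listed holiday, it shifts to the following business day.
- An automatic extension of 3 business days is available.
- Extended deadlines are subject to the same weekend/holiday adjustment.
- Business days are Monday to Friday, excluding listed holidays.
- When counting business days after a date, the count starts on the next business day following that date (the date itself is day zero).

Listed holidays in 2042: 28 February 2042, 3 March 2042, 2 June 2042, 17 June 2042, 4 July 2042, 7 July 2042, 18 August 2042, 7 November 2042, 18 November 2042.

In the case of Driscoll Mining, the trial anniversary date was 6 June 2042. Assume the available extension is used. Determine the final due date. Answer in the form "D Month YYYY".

9 October 2042

120 calendar days after 6 June 2042 is 4 October 2042.
4 October 2042 is a Saturday; the next business day is 6 October 2042 (Monday).
Applying the 3-business-day extension: 3 business days after 6 October 2042 is 9 October 2042.
9 October 2042 is a Thursday and not a listed holiday, so it stands.
So the filing is due 9 October 2042.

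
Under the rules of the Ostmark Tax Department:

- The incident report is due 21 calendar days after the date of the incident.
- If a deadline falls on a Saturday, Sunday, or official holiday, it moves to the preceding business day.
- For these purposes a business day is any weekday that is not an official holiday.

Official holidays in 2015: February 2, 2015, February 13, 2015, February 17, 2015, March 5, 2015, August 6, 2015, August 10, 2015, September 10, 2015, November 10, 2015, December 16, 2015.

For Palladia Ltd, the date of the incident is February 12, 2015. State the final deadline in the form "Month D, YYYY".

March 4, 2015

Adding 21 calendar days to February 12, 2015 gives March 5, 2015.
March 5, 2015 is a listed holiday; the preceding business day is March 4, 2015 (Wednesday).
Final deadline: March 4, 2015.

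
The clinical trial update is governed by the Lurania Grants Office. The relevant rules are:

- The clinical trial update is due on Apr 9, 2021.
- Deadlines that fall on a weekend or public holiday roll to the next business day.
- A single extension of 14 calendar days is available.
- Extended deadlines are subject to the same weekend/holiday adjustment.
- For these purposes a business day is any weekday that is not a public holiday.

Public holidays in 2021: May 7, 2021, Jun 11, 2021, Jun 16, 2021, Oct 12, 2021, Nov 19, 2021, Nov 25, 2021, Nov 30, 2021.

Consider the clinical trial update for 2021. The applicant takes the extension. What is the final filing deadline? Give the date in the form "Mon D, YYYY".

The stated deadline is Apr 9, 2021.
Apr 9, 2021 is a Friday and not a listed holiday, so it stands.
With the 14-day extension, Apr 9, 2021 becomes Apr 23, 2021.
Apr 23, 2021 falls on a Friday, which is a business day, so no adjustment is needed.
Final deadline: Apr 23, 2021.

Apr 23, 2021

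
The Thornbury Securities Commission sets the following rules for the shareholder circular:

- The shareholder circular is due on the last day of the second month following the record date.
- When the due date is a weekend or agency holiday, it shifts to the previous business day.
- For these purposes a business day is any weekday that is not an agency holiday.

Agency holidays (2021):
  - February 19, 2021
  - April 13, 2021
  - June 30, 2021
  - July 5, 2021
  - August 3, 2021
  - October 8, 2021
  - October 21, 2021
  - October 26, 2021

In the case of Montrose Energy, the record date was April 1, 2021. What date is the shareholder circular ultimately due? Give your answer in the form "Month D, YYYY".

June 29, 2021

2 months after April 1, 2021 falls in June 2021; the last day of that month is June 30, 2021.
Because June 30, 2021 is a listed holiday, the deadline becomes June 29, 2021 (Tuesday).
Deadline: June 29, 2021.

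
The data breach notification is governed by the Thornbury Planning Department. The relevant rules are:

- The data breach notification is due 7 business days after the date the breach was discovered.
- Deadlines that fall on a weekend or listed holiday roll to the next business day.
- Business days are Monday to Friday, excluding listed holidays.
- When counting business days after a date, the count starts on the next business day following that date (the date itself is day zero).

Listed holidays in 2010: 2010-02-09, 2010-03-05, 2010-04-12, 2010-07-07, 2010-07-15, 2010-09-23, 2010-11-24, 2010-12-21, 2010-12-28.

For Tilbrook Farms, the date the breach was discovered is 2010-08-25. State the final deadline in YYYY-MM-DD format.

2010-09-03

7 business days after 2010-08-25, excluding weekends and holidays, is 2010-09-03.
2010-09-03 (Friday) is already a business day.
Final deadline: 2010-09-03.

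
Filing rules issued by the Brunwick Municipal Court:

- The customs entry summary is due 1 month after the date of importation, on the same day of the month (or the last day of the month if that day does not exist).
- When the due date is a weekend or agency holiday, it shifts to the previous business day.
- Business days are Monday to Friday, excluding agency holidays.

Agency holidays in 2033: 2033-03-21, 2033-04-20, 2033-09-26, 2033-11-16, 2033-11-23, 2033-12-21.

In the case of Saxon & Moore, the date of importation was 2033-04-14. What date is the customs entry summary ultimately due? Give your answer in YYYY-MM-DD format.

2033-05-13

1 month after 2033-04-14, on the same day of the month, is 2033-05-14.
2033-05-14 falls on a Saturday. Rolling to the preceding business day gives 2033-05-13, a Friday.
Deadline: 2033-05-13.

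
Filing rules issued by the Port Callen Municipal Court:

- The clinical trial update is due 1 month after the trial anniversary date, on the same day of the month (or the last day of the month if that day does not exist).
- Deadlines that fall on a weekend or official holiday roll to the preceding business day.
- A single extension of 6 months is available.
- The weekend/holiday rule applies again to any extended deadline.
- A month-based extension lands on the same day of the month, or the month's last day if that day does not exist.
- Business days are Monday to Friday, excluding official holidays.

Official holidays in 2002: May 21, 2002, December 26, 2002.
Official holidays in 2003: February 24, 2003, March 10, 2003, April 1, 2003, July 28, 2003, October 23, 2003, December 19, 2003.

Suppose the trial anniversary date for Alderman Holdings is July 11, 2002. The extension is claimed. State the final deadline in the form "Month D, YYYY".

February 7, 2003

1 month after July 11, 2002, on the same day of the month, is August 11, 2002.
August 11, 2002 is a Sunday; the preceding business day is August 9, 2002 (Friday).
Add 6 months to August 9, 2002: February 9, 2003.
February 9, 2003 is a Sunday; the preceding business day is February 7, 2003 (Friday).
So the filing is due February 7, 2003.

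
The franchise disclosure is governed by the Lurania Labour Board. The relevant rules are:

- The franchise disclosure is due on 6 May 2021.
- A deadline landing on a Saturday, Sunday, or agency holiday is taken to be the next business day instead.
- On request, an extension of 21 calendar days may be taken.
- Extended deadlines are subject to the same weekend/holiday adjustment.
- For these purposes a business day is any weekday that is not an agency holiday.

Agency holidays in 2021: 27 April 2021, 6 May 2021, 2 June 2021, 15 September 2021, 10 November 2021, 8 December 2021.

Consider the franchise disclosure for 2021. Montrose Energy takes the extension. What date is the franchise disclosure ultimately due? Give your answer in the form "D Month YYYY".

The statutory due date is 6 May 2021.
Because 6 May 2021 is a listed holiday, the deadline becomes 7 May 2021 (Friday).
With the 21-day extension, 7 May 2021 becomes 28 May 2021.
28 May 2021 falls on a Friday, which is a business day, so no adjustment is needed.
So the filing is due 28 May 2021.

28 May 2021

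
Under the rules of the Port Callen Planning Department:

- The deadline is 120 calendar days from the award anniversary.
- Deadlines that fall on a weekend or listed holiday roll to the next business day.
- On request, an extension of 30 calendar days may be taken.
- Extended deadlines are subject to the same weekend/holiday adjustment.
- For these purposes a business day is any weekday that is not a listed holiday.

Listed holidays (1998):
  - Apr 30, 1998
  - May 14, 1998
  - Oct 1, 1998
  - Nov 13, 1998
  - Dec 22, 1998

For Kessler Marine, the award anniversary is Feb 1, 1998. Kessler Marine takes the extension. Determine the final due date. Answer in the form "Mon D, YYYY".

Jul 1, 1998

120 calendar days after Feb 1, 1998 is Jun 1, 1998.
Jun 1, 1998 falls on a Monday, which is a business day, so no adjustment is needed.
With the 30-day extension, Jun 1, 1998 becomes Jul 1, 1998.
Jul 1, 1998 is a Wednesday and not a listed holiday, so it stands.
Final deadline: Jul 1, 1998.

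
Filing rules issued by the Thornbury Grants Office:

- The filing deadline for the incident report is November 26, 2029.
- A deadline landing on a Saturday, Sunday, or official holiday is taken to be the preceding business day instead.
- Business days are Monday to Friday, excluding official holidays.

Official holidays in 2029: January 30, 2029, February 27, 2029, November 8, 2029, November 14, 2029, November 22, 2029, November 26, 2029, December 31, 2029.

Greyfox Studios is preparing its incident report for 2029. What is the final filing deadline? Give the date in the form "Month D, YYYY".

November 23, 2029

Start from the fixed due date, November 26, 2029.
November 26, 2029 is a listed holiday; the preceding business day is November 23, 2029 (Friday).
So the filing is due November 23, 2029.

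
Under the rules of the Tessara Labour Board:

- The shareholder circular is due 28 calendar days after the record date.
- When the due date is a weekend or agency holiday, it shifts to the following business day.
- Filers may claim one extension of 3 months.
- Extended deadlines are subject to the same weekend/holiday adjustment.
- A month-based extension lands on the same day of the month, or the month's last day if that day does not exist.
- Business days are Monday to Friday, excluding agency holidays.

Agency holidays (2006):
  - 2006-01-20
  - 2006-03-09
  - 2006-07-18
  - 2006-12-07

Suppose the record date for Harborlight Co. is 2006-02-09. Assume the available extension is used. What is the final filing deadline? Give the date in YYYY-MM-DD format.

2006-06-12

From 2006-02-09, 28 calendar days later is 2006-03-09.
2006-03-09 is a listed holiday; the next business day is 2006-03-10 (Friday).
Add 3 months to 2006-03-10: 2006-06-10.
2006-06-10 is a Saturday, so it moves to the next business day, 2006-06-12 (Monday).
Deadline: 2006-06-12.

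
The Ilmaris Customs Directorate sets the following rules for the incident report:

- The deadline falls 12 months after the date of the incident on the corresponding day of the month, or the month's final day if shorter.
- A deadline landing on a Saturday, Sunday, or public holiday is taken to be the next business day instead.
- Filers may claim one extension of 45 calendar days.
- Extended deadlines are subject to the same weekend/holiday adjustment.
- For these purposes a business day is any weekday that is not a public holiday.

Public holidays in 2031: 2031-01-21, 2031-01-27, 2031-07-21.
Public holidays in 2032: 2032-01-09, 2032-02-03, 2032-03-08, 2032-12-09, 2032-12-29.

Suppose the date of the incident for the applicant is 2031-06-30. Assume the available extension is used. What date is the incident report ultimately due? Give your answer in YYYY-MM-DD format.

2032-08-16

12 months from 2031-06-30 is 2032-06-30.
2032-06-30 is a Wednesday and not a listed holiday, so it stands.
Add the 45 calendar-day extension to 2032-06-30: 2032-08-14.
Because 2032-08-14 is a Saturday, the deadline becomes 2032-08-16 (Monday).
Deadline: 2032-08-16.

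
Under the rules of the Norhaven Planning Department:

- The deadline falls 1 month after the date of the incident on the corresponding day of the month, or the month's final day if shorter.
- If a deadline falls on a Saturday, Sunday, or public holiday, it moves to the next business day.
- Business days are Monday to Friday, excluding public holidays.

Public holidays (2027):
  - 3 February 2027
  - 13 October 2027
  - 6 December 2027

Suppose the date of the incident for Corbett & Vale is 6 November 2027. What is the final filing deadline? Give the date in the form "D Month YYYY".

7 December 2027

Moving 1 month forward from 6 November 2027 on the corresponding day gives 6 December 2027.
6 December 2027 is a listed holiday, so it moves to the next business day, 7 December 2027 (Tuesday).
The final due date is 7 December 2027.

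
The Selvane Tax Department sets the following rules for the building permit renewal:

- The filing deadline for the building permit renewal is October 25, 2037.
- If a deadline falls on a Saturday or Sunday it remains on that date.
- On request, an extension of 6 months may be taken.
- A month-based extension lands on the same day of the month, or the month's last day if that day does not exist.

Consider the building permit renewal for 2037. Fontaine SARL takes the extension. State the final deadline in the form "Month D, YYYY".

The stated deadline is October 25, 2037.
October 25, 2037 is a Sunday; no weekend or holiday adjustment applies.
Applying the 6 months extension: 6 months after October 25, 2037 is April 25, 2038.
No adjustment is made for weekends or holidays, so April 25, 2038 stands.
The final due date is April 25, 2038.

April 25, 2038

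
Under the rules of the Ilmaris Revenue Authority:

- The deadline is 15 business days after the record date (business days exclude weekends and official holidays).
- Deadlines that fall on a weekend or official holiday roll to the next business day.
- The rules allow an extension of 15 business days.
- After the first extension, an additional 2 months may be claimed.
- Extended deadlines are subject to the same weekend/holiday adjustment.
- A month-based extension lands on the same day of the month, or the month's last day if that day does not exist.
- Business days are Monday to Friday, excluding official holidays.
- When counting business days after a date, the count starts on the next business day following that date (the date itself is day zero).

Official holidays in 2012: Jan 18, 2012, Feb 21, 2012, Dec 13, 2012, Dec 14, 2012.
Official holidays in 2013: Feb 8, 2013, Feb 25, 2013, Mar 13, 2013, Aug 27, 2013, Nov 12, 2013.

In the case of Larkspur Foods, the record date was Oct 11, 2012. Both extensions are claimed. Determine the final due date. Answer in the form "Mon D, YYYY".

Jan 22, 2013

Starting the day after Oct 11, 2012 and counting 15 business days lands on Nov 1, 2012.
Nov 1, 2012 is a Thursday and not a listed holiday, so it stands.
Applying the 15-business-day extension: 15 business days after Nov 1, 2012 is Nov 22, 2012.
Nov 22, 2012 falls on a Thursday, which is a business day, so no adjustment is needed.
The 2 months extension carries Nov 22, 2012 to Jan 22, 2013.
Jan 22, 2013 (Tuesday) is already a business day.
So the filing is due Jan 22, 2013.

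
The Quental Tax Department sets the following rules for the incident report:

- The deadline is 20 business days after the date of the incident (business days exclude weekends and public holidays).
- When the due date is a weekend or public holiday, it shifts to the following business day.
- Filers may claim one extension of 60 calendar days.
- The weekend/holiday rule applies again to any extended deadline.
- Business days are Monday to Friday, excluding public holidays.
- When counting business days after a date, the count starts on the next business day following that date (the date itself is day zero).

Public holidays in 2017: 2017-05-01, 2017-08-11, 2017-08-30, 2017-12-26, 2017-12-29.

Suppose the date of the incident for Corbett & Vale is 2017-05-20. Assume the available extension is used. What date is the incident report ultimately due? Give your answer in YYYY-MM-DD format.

Starting the day after 2017-05-20 and counting 20 business days lands on 2017-06-16.
Since 2017-06-16 is a Friday and not a holiday, the date is unchanged.
The 60-calendar-day extension moves the deadline from 2017-06-16 to 2017-08-15.
2017-08-15 is a Tuesday and not a listed holiday, so it stands.
So the filing is due 2017-08-15.

2017-08-15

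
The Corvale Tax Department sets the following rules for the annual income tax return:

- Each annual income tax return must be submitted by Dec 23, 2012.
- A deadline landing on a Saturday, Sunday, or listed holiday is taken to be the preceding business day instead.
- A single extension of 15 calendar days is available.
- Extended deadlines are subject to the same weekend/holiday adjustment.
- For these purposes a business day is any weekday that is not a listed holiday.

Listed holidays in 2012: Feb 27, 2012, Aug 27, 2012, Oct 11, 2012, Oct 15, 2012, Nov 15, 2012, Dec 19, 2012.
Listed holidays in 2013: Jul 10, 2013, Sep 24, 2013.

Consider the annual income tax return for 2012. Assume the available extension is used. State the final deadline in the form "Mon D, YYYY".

The statutory due date is Dec 23, 2012.
Dec 23, 2012 falls on a Sunday. Rolling to the preceding business day gives Dec 21, 2012, a Friday.
With the 15-day extension, Dec 21, 2012 becomes Jan 5, 2013.
Because Jan 5, 2013 is a Saturday, the deadline becomes Jan 4, 2013 (Friday).
The final due date is Jan 4, 2013.

Jan 4, 2013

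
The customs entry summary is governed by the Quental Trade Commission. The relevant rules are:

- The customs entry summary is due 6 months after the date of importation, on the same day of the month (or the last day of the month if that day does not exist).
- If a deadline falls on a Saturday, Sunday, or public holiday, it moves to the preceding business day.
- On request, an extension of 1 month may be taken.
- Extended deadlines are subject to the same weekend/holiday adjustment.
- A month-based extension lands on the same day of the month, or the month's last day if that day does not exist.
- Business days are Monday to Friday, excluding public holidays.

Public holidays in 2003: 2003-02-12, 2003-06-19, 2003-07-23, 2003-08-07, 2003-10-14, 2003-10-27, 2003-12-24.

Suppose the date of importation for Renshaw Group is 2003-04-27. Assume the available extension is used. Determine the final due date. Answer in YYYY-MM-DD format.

2003-11-24

6 months after 2003-04-27, on the same day of the month, is 2003-10-27.
2003-10-27 is a listed holiday, so it moves to the preceding business day, 2003-10-24 (Friday).
Applying the 1 month extension: 1 month after 2003-10-24 is 2003-11-24.
Since 2003-11-24 is a Monday and not a holiday, the date is unchanged.
Deadline: 2003-11-24.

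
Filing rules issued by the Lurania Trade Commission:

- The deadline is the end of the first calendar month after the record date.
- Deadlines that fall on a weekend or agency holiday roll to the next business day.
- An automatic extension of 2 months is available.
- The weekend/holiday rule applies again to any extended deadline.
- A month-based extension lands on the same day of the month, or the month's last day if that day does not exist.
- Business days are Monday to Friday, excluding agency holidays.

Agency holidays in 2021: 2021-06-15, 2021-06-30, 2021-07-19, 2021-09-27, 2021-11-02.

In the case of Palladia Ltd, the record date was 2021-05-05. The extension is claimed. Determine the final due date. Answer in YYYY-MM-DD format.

2021-09-01

The first month after 2021-05-05 is June 2021, whose last day is 2021-06-30.
2021-06-30 is a listed holiday; the next business day is 2021-07-01 (Thursday).
Add 2 months to 2021-07-01: 2021-09-01.
2021-09-01 falls on a Wednesday, which is a business day, so no adjustment is needed.
Final deadline: 2021-09-01.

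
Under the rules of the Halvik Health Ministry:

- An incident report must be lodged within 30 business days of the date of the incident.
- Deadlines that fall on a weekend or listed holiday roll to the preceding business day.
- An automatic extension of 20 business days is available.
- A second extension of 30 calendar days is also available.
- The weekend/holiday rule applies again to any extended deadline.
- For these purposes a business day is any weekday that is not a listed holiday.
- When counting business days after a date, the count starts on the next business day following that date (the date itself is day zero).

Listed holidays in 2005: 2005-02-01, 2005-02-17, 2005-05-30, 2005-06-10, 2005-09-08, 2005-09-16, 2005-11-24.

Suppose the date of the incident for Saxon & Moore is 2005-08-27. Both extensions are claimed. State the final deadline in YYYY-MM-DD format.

2005-12-08

30 business days after 2005-08-27, excluding weekends and holidays, is 2005-10-11.
2005-10-11 (Tuesday) is already a business day.
Applying the 20-business-day extension: 20 business days after 2005-10-11 is 2005-11-08.
2005-11-08 falls on a Tuesday, which is a business day, so no adjustment is needed.
The 30-calendar-day extension moves the deadline from 2005-11-08 to 2005-12-08.
2005-12-08 (Thursday) is already a business day.
Final deadline: 2005-12-08.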